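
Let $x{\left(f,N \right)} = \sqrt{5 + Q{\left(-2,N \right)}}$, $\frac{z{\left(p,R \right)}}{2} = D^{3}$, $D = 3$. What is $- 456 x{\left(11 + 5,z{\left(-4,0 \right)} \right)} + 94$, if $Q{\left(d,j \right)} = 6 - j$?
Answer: $94 - 456 i \sqrt{43} \approx 94.0 - 2990.2 i$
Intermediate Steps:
$z{\left(p,R \right)} = 54$ ($z{\left(p,R \right)} = 2 \cdot 3^{3} = 2 \cdot 27 = 54$)
$x{\left(f,N \right)} = \sqrt{11 - N}$ ($x{\left(f,N \right)} = \sqrt{5 - \left(-6 + N\right)} = \sqrt{11 - N}$)
$- 456 x{\left(11 + 5,z{\left(-4,0 \right)} \right)} + 94 = - 456 \sqrt{11 - 54} + 94 = - 456 \sqrt{-43} + 94 = - 456 i \sqrt{43} + 94 = 94 - 456 i \sqrt{43}$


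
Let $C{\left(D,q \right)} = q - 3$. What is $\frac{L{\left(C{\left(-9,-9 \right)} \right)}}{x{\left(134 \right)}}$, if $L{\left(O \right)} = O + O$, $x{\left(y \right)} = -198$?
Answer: $\frac{4}{33} \approx 0.12121$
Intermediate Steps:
$C{\left(D,q \right)} = -3 + q$ ($C{\left(D,q \right)} = q - 3 = -3 + q$)
$L{\left(O \right)} = 2 O$
$\frac{L{\left(C{\left(-9,-9 \right)} \right)}}{x{\left(134 \right)}} = \frac{2 \left(-3 - 9\right)}{-198} = 2 \left(-12\right) \left(- \frac{1}{198}\right) = \left(-24\right) \left(- \frac{1}{198}\right) = \frac{4}{33}$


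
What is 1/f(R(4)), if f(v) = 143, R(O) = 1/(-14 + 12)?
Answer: 1/143 ≈ 0.0069930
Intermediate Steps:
R(O) = -½ (R(O) = 1/(-2) = -½)
1/f(R(4)) = 1/143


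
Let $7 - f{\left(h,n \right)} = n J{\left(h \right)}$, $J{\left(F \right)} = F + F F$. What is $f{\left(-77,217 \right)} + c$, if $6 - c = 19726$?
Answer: $-1289597$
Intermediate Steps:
$J{\left(F \right)} = F + F^{2}$
$c = -19720$ ($c = 6 - 19726 = -19720$)
$f{\left(h,n \right)} = 7 - h n \left(1 + h\right)$ ($f{\left(h,n \right)} = 7 - n h \left(1 + h\right) = 7 - h n \left(1 + h\right)$)
$f{\left(-77,217 \right)} + c = \left(7 - \left(-77\right) 217 \left(1 - 77\right)\right) - 19720 = \left(7 - \left(-77\right) 217 \left(-76\right)\right) - 19720 = \left(7 - 1269884\right) - 19720 = -1269877 - 19720 = -1289597$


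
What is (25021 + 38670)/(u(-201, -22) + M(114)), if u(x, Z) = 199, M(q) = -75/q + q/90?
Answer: 36303870/113777 ≈ 319.08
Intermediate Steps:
M(q) = -75/q + q/90 (M(q) = -75/q + q*(1/90) = -75/q + q/90)
(25021 + 38670)/(u(-201, -22) + M(114)) = (25021 + 38670)/(199 + (-75/114 + (1/90)*114)) = 63691/(199 + (-75*1/114 + 19/15)) = 63691/(199 + (-25/38 + 19/15)) = 63691/(199 + 347/570) = 63691/(113777/570) = 63691*(570/113777) = 36303870/113777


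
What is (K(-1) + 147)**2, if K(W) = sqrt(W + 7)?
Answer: (147 + sqrt(6))**2 ≈ 22335.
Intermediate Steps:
K(W) = sqrt(7 + W)
(K(-1) + 147)**2 = (sqrt(7 - 1) + 147)**2 = (sqrt(6) + 147)**2 = (147 + sqrt(6))**2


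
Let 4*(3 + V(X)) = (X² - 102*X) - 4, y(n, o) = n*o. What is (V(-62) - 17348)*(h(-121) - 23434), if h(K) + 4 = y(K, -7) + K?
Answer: 336364720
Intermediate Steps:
h(K) = -4 - 6*K (h(K) = -4 + (K*(-7) + K) = -4 + (-7*K + K) = -4 - 6*K)
V(X) = -4 - 51*X/2 + X²/4 (V(X) = -3 + ((X² - 102*X) - 4)/4 = -3 + (-4 + X² - 102*X)/4 = -3 + (-1 - 51*X/2 + X²/4) = -4 - 51*X/2 + X²/4)
(V(-62) - 17348)*(h(-121) - 23434) = ((-4 - 51/2*(-62) + (¼)*(-62)²) - 17348)*((-4 - 6*(-121)) - 23434) = ((-4 + 1581 + (¼)*3844) - 17348)*((-4 + 726) - 23434) = ((-4 + 1581 + 961) - 17348)*(722 - 23434) = (2538 - 17348)*(-22712) = -14810*(-22712) = 336364720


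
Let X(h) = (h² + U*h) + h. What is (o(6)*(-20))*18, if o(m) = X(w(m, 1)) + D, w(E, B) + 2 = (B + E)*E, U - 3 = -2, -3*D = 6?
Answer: -604080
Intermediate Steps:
D = -2 (D = -⅓*6 = -2)
U = 1 (U = 3 - 2 = 1)
w(E, B) = -2 + E*(B + E) (w(E, B) = -2 + (B + E)*E = -2 + E*(B + E))
X(h) = h² + 2*h (X(h) = (h² + 1*h) + h = (h² + h) + h = (h + h²) + h = h² + 2*h)
o(m) = -2 + (m + m²)*(-2 + m + m²) (o(m) = (-2 + m² + 1*m)*(2 + (-2 + m² + 1*m)) - 2 = (-2 + m² + m)*(2 + (-2 + m² + m)) - 2 = (-2 + m + m²)*(2 + (-2 + m + m²)) - 2 = (-2 + m + m²)*(m + m²) - 2 = (m + m²)*(-2 + m + m²) - 2 = -2 + (m + m²)*(-2 + m + m²))
(o(6)*(-20))*18 = ((-2 + 6*(1 + 6)*(-2 + 6 + 6²))*(-20))*18 = ((-2 + 6*7*(-2 + 6 + 36))*(-20))*18 = ((-2 + 6*7*40)*(-20))*18 = ((-2 + 1680)*(-20))*18 = (1678*(-20))*18 = -33560*18 = -604080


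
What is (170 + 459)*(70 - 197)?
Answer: -79883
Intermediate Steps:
(170 + 459)*(70 - 197) = 629*(-127) = -79883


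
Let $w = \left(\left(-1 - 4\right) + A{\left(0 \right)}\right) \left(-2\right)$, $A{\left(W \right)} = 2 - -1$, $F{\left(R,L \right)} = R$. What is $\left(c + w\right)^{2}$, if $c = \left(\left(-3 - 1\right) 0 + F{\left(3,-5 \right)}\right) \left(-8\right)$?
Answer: $400$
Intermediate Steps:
$A{\left(W \right)} = 3$ ($A{\left(W \right)} = 2 + 1 = 3$)
$c = -24$ ($c = \left(\left(-3 - 1\right) 0 + 3\right) \left(-8\right) = \left(\left(-4\right) 0 + 3\right) \left(-8\right) = \left(0 + 3\right) \left(-8\right) = 3 \left(-8\right) = -24$)
$w = 4$ ($w = \left(\left(-1 - 4\right) + 3\right) \left(-2\right) = \left(-5 + 3\right) \left(-2\right) = \left(-2\right) \left(-2\right) = 4$)
$\left(c + w\right)^{2} = \left(-24 + 4\right)^{2} = \left(-20\right)^{2} = 400$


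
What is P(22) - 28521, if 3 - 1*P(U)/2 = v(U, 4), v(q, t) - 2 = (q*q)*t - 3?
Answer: -32385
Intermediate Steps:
v(q, t) = -1 + t*q² (v(q, t) = 2 + ((q*q)*t - 3) = 2 + (q²*t - 3) = 2 + (t*q² - 3) = 2 + (-3 + t*q²) = -1 + t*q²)
P(U) = 8 - 8*U² (P(U) = 6 - 2*(-1 + 4*U²) = 6 + (2 - 8*U²) = 8 - 8*U²)
P(22) - 28521 = (8 - 8*22²) - 28521 = (8 - 8*484) - 28521 = (8 - 3872) - 28521 = -3864 - 28521 = -32385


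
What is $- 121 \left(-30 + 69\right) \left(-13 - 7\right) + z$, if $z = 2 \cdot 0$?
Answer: $94380$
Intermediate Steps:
$z = 0$
$- 121 \left(-30 + 69\right) \left(-13 - 7\right) + z = - 121 \left(-30 + 69\right) \left(-13 - 7\right) + 0 = - 121 \cdot 39 \left(-20\right) + 0 = \left(-121\right) \left(-780\right) + 0 = 94380 + 0 = 94380$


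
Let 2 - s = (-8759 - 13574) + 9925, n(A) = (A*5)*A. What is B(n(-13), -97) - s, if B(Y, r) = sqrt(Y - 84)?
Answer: -12410 + sqrt(761) ≈ -12382.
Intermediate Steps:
n(A) = 5*A**2 (n(A) = (5*A)*A = 5*A**2)
B(Y, r) = sqrt(-84 + Y)
s = 12410 (s = 2 - ((-8759 - 13574) + 9925) = 2 - (-22333 + 9925) = 2 - 1*(-12408) = 2 + 12408 = 12410)
B(n(-13), -97) - s = sqrt(-84 + 5*(-13)**2) - 1*12410 = sqrt(-84 + 5*169) - 12410 = sqrt(-84 + 845) - 12410 = sqrt(761) - 12410 = -12410 + sqrt(761)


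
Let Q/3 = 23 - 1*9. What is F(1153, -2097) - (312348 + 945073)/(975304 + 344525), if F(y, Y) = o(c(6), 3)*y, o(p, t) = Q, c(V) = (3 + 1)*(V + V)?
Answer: 63912781733/1319829 ≈ 48425.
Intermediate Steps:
c(V) = 8*V (c(V) = 4*(2*V) = 8*V)
Q = 42 (Q = 3*(23 - 1*9) = 3*(23 - 9) = 3*14 = 42)
o(p, t) = 42
F(y, Y) = 42*y
F(1153, -2097) - (312348 + 945073)/(975304 + 344525) = 42*1153 - (312348 + 945073)/(975304 + 344525) = 48426 - 1257421/1319829 = 63912781733/1319829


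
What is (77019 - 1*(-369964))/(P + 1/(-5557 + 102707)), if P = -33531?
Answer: -43424398450/3257536649 ≈ -13.330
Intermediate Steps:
(77019 - 1*(-369964))/(P + 1/(-5557 + 102707)) = (77019 - 1*(-369964))/(-33531 + 1/(-5557 + 102707)) = (77019 + 369964)/(-33531 + 1/97150) = 446983/(-33531 + 1/97150) = 446983/(-3257536649/97150) = 446983*(-97150/3257536649) = -43424398450/3257536649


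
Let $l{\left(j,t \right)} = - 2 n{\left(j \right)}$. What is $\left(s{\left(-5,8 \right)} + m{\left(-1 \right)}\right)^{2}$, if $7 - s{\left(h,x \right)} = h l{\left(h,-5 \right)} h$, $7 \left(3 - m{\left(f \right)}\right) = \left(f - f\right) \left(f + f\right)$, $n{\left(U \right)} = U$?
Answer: $57600$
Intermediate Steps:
$m{\left(f \right)} = 3$ ($m{\left(f \right)} = 3 - \frac{\left(f - f\right) \left(f + f\right)}{7} = 3 - \frac{0 \cdot 2 f}{7} = 3 - 0 = 3 + 0 = 3$)
$l{\left(j,t \right)} = - 2 j$
$s{\left(h,x \right)} = 7 + 2 h^{3}$ ($s{\left(h,x \right)} = 7 - h \left(- 2 h\right) h = 7 - - 2 h^{2} h = 7 - - 2 h^{3} = 7 + 2 h^{3}$)
$\left(s{\left(-5,8 \right)} + m{\left(-1 \right)}\right)^{2} = \left(\left(7 + 2 \left(-5\right)^{3}\right) + 3\right)^{2} = \left(\left(7 + 2 \left(-125\right)\right) + 3\right)^{2} = \left(\left(7 - 250\right) + 3\right)^{2} = \left(-243 + 3\right)^{2} = \left(-240\right)^{2} = 57600$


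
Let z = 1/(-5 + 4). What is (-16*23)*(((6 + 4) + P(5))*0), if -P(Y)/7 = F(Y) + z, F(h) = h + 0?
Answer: 0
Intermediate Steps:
F(h) = h
z = -1 (z = 1/(-1) = -1)
P(Y) = 7 - 7*Y (P(Y) = -7*(Y - 1) = -7*(-1 + Y) = 7 - 7*Y)
(-16*23)*(((6 + 4) + P(5))*0) = (-16*23)*(((6 + 4) + (7 - 7*5))*0) = -368*(10 + (7 - 35))*0 = -368*(10 - 28)*0 = -(-6624)*0 = -368*0 = 0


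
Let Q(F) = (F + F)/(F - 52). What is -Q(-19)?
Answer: -38/71 ≈ -0.53521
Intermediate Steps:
Q(F) = 2*F/(-52 + F) (Q(F) = (2*F)/(-52 + F) = 2*F/(-52 + F))
-Q(-19) = -2*(-19)/(-52 - 19) = -2*(-19)/(-71) = -2*(-19)*(-1)/71 = -1*38/71 = -38/71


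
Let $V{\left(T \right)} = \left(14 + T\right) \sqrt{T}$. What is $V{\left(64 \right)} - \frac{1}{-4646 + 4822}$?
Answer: $\frac{109823}{176} \approx 623.99$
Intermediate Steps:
$V{\left(T \right)} = \sqrt{T} \left(14 + T\right)$
$V{\left(64 \right)} - \frac{1}{-4646 + 4822} = \sqrt{64} \left(14 + 64\right) - \frac{1}{-4646 + 4822} = 8 \cdot 78 - \frac{1}{176} = 624 - \frac{1}{176} = \frac{109823}{176}$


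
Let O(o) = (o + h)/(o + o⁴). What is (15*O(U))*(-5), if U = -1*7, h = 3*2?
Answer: 25/798 ≈ 0.031328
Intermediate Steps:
h = 6
U = -7
O(o) = (6 + o)/(o + o⁴) (O(o) = (o + 6)/(o + o⁴) = (6 + o)/(o + o⁴))
(15*O(U))*(-5) = (15*((6 - 7)/(-7 + (-7)⁴)))*(-5) = (15*(-1/(-7 + 2401)))*(-5) = (15*(-1/2394))*(-5) = -5/798*(-5) = 25/798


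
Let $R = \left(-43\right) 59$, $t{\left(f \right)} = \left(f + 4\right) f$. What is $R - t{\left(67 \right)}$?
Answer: $-7294$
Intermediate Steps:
$t{\left(f \right)} = f \left(4 + f\right)$ ($t{\left(f \right)} = \left(4 + f\right) f = f \left(4 + f\right)$)
$R = -2537$
$R - t{\left(67 \right)} = -2537 - 67 \left(4 + 67\right) = -2537 - 67 \cdot 71 = -2537 - 4757 = -7294$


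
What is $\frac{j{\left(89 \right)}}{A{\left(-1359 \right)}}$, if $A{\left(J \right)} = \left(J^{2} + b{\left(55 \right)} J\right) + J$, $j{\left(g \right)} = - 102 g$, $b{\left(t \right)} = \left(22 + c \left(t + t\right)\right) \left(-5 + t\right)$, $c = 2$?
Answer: $\frac{1513}{2433063} \approx 0.00062185$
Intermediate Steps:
$b{\left(t \right)} = \left(-5 + t\right) \left(22 + 4 t\right)$ ($b{\left(t \right)} = \left(22 + 2 \left(t + t\right)\right) \left(-5 + t\right) = \left(22 + 2 \cdot 2 t\right) \left(-5 + t\right) = \left(22 + 4 t\right) \left(-5 + t\right) = \left(-5 + t\right) \left(22 + 4 t\right)$)
$A{\left(J \right)} = J^{2} + 12101 J$ ($A{\left(J \right)} = \left(J^{2} + \left(-110 + 2 \cdot 55 + 4 \cdot 55^{2}\right) J\right) + J = \left(J^{2} + \left(-110 + 110 + 4 \cdot 3025\right) J\right) + J = \left(J^{2} + \left(-110 + 110 + 12100\right) J\right) + J = \left(J^{2} + 12100 J\right) + J = J^{2} + 12101 J$)
$\frac{j{\left(89 \right)}}{A{\left(-1359 \right)}} = \frac{\left(-102\right) 89}{\left(-1359\right) \left(12101 - 1359\right)} = - \frac{9078}{\left(-1359\right) 10742} = - \frac{9078}{-14598378} = \left(-9078\right) \left(- \frac{1}{14598378}\right) = \frac{1513}{2433063}$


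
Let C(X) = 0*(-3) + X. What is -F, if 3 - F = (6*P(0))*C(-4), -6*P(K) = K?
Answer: -3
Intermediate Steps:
P(K) = -K/6
C(X) = X (C(X) = 0 + X = X)
F = 3 (F = 3 - 6*(-1/6*0)*(-4) = 3 - 6*0*(-4) = 3 - 0*(-4) = 3 - 1*0 = 3 + 0 = 3)
-F = -1*3 = -3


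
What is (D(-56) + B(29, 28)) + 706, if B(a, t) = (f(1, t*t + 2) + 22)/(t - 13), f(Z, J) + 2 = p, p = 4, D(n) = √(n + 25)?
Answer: 3538/5 + I*√31 ≈ 707.6 + 5.5678*I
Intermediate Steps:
D(n) = √(25 + n)
f(Z, J) = 2 (f(Z, J) = -2 + 4 = 2)
B(a, t) = 24/(-13 + t) (B(a, t) = (2 + 22)/(t - 13) = 24/(-13 + t))
(D(-56) + B(29, 28)) + 706 = (√(25 - 56) + 24/(-13 + 28)) + 706 = (√(-31) + 24/15) + 706 = (I*√31 + 24*(1/15)) + 706 = (I*√31 + 8/5) + 706 = (8/5 + I*√31) + 706 = 3538/5 + I*√31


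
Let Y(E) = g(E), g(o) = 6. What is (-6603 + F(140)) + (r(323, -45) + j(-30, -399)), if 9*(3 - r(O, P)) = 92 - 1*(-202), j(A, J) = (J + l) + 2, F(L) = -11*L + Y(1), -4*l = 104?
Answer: -25769/3 ≈ -8589.7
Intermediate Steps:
l = -26 (l = -1/4*104 = -26)
Y(E) = 6
F(L) = 6 - 11*L (F(L) = -11*L + 6 = 6 - 11*L)
j(A, J) = -24 + J (j(A, J) = (J - 26) + 2 = (-26 + J) + 2 = -24 + J)
r(O, P) = -89/3 (r(O, P) = 3 - (92 - 1*(-202))/9 = 3 - (92 + 202)/9 = 3 - 1/9*294 = 3 - 98/3 = -89/3)
(-6603 + F(140)) + (r(323, -45) + j(-30, -399)) = (-6603 + (6 - 11*140)) + (-89/3 + (-24 - 399)) = (-6603 + (6 - 1540)) + (-89/3 - 423) = (-6603 - 1534) - 1358/3 = -8137 - 1358/3 = -25769/3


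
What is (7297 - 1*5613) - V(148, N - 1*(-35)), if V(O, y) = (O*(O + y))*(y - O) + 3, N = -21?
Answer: 3214465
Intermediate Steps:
V(O, y) = 3 + O*(O + y)*(y - O) (V(O, y) = O*(O + y)*(y - O) + 3 = 3 + O*(O + y)*(y - O))
(7297 - 1*5613) - V(148, N - 1*(-35)) = (7297 - 1*5613) - (3 - 1*148³ + 148*(-21 - 1*(-35))²) = (7297 - 5613) - (3 - 1*3241792 + 148*(-21 + 35)²) = 1684 - (3 - 3241792 + 148*14²) = 1684 - (3 - 3241792 + 148*196) = 1684 - (3 - 3241792 + 29008) = 1684 - 1*(-3212781) = 1684 + 3212781 = 3214465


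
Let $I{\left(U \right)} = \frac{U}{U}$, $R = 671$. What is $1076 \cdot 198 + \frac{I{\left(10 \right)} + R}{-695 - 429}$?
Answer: $\frac{59866320}{281} \approx 2.1305 \cdot 10^{5}$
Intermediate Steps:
$I{\left(U \right)} = 1$
$1076 \cdot 198 + \frac{I{\left(10 \right)} + R}{-695 - 429} = 1076 \cdot 198 + \frac{1 + 671}{-695 - 429} = 213048 + \frac{672}{-1124} = 213048 + 672 \left(- \frac{1}{1124}\right) = 213048 - \frac{168}{281} = \frac{59866320}{281}$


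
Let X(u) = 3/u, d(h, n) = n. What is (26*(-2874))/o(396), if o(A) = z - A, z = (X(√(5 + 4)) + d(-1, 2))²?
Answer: 24908/129 ≈ 193.09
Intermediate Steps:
z = 9 (z = (3/(√(5 + 4)) + 2)² = (3/(√9) + 2)² = (3/3 + 2)² = (3*(⅓) + 2)² = (1 + 2)² = 3² = 9)
o(A) = 9 - A
(26*(-2874))/o(396) = (26*(-2874))/(9 - 1*396) = -74724/(9 - 396) = -74724/(-387) = -74724*(-1/387) = 24908/129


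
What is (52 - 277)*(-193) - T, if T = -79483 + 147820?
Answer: -24912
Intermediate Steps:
T = 68337
(52 - 277)*(-193) - T = (52 - 277)*(-193) - 1*68337 = -225*(-193) - 68337 = 43425 - 68337 = -24912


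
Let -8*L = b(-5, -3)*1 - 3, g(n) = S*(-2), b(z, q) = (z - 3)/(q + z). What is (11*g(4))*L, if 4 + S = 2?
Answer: 11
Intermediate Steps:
S = -2 (S = -4 + 2 = -2)
b(z, q) = (-3 + z)/(q + z)
g(n) = 4 (g(n) = -2*(-2) = 4)
L = 1/4 (L = -(((-3 - 5)/(-3 - 5))*1 - 3)/8 = -((-8/(-8))*1 - 3)/8 = -(-1/8*(-8)*1 - 3)/8 = -(1*1 - 3)/8 = -(1 - 3)/8 = -1/8*(-2) = 1/4 ≈ 0.25000)
(11*g(4))*L = (11*4)*(1/4) = 44*(1/4) = 11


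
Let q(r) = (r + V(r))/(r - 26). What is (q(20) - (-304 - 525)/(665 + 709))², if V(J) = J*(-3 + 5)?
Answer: 166693921/1887876 ≈ 88.297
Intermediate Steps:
V(J) = 2*J (V(J) = J*2 = 2*J)
q(r) = 3*r/(-26 + r) (q(r) = (r + 2*r)/(r - 26) = (3*r)/(-26 + r) = 3*r/(-26 + r))
(q(20) - (-304 - 525)/(665 + 709))² = (3*20/(-26 + 20) - (-304 - 525)/(665 + 709))² = (3*20/(-6) - (-829)/1374)² = (3*20*(-⅙) - (-829)/1374)² = (-10 - 1*(-829/1374))² = (-10 + 829/1374)² = (-12911/1374)² = 166693921/1887876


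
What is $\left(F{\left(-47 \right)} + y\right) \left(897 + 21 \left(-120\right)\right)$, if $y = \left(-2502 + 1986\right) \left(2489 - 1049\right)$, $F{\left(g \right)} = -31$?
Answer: $1206004233$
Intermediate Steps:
$y = -743040$ ($y = \left(-516\right) 1440 = -743040$)
$\left(F{\left(-47 \right)} + y\right) \left(897 + 21 \left(-120\right)\right) = \left(-31 - 743040\right) \left(897 + 21 \left(-120\right)\right) = - 743071 \left(897 - 2520\right) = \left(-743071\right) \left(-1623\right) = 1206004233$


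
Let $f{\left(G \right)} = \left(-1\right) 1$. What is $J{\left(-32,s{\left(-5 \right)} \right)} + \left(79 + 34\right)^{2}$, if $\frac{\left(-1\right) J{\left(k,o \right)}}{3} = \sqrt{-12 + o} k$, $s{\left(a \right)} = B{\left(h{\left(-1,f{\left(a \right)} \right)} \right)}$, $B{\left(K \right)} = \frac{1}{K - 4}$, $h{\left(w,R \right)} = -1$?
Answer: $12769 + \frac{96 i \sqrt{305}}{5} \approx 12769.0 + 335.31 i$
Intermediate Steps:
$f{\left(G \right)} = -1$
$B{\left(K \right)} = \frac{1}{-4 + K}$
$s{\left(a \right)} = - \frac{1}{5}$ ($s{\left(a \right)} = \frac{1}{-4 - 1} = \frac{1}{-5} = - \frac{1}{5}$)
$J{\left(k,o \right)} = - 3 k \sqrt{-12 + o}$ ($J{\left(k,o \right)} = - 3 \sqrt{-12 + o} k = - 3 k \sqrt{-12 + o}$)
$J{\left(-32,s{\left(-5 \right)} \right)} + \left(79 + 34\right)^{2} = \left(-3\right) \left(-32\right) \sqrt{-12 - \frac{1}{5}} + \left(79 + 34\right)^{2} = \left(-3\right) \left(-32\right) \sqrt{- \frac{61}{5}} + 113^{2} = \left(-3\right) \left(-32\right) \frac{i \sqrt{305}}{5} + 12769 = \frac{96 i \sqrt{305}}{5} + 12769 = 12769 + \frac{96 i \sqrt{305}}{5}$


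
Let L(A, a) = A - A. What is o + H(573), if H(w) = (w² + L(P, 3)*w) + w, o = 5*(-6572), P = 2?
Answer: 296042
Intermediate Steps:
o = -32860
L(A, a) = 0
H(w) = w + w² (H(w) = (w² + 0*w) + w = (w² + 0) + w = w² + w = w + w²)
o + H(573) = -32860 + 573*(1 + 573) = -32860 + 573*574 = -32860 + 328902 = 296042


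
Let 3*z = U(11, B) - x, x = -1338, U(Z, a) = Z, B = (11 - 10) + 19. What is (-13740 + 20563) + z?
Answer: 21818/3 ≈ 7272.7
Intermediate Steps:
B = 20 (B = 1 + 19 = 20)
z = 1349/3 (z = (11 - 1*(-1338))/3 = (11 + 1338)/3 = (⅓)*1349 = 1349/3 ≈ 449.67)
(-13740 + 20563) + z = (-13740 + 20563) + 1349/3 = 6823 + 1349/3 = 21818/3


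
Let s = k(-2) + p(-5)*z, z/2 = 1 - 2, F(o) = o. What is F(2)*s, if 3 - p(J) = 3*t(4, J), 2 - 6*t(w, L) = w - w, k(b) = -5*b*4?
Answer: 72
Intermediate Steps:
k(b) = -20*b
t(w, L) = ⅓ (t(w, L) = ⅓ - (w - w)/6 = ⅓ - ⅙*0 = ⅓ + 0 = ⅓)
z = -2 (z = 2*(1 - 2) = 2*(-1) = -2)
p(J) = 2 (p(J) = 3 - 3/3 = 3 - 1*1 = 3 - 1 = 2)
s = 36 (s = -20*(-2) + 2*(-2) = 40 - 4 = 36)
F(2)*s = 2*36 = 72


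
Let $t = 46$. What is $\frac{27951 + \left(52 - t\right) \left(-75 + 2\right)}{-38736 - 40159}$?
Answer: $- \frac{27513}{78895} \approx -0.34873$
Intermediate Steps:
$\frac{27951 + \left(52 - t\right) \left(-75 + 2\right)}{-38736 - 40159} = \frac{27951 + \left(52 - 46\right) \left(-75 + 2\right)}{-38736 - 40159} = \frac{27951 + \left(52 - 46\right) \left(-73\right)}{-78895} = \left(27951 + 6 \left(-73\right)\right) \left(- \frac{1}{78895}\right) = \left(27951 - 438\right) \left(- \frac{1}{78895}\right) = 27513 \left(- \frac{1}{78895}\right) = - \frac{27513}{78895}$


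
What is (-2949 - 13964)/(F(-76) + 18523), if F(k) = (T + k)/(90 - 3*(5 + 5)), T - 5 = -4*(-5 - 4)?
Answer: -202956/222269 ≈ -0.91311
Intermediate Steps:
T = 41 (T = 5 - 4*(-5 - 4) = 5 - 4*(-9) = 5 + 36 = 41)
F(k) = 41/60 + k/60 (F(k) = (41 + k)/(90 - 3*(5 + 5)) = (41 + k)/(90 - 3*10) = (41 + k)/(90 - 30) = (41 + k)/60 = (41 + k)*(1/60) = 41/60 + k/60)
(-2949 - 13964)/(F(-76) + 18523) = (-2949 - 13964)/((41/60 + (1/60)*(-76)) + 18523) = -16913/((41/60 - 19/15) + 18523) = -16913/(-7/12 + 18523) = -16913/222269/12 = -16913*12/222269 = -202956/222269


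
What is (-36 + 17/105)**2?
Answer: 14160169/11025 ≈ 1284.4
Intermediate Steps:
(-36 + 17/105)**2 = (-3763/105)**2 = 14160169/11025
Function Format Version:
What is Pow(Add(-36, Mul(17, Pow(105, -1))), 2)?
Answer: Rational(14160169, 11025) ≈ 1284.4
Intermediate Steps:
Pow(Add(-36, Mul(17, Pow(105, -1))), 2) = Pow(Add(-36, Mul(17, Rational(1, 105))), 2) = Pow(Add(-36, Rational(17, 105)), 2) = Pow(Rational(-3763, 105), 2) = Rational(14160169, 11025)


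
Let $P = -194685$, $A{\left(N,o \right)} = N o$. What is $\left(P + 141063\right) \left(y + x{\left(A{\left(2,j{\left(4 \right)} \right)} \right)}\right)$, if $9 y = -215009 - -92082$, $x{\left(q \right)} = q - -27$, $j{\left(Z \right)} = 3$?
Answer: $730629540$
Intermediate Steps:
$x{\left(q \right)} = 27 + q$ ($x{\left(q \right)} = q + 27 = 27 + q$)
$y = - \frac{122927}{9}$ ($y = \frac{-215009 - -92082}{9} = \frac{-215009 + 92082}{9} = \frac{1}{9} \left(-122927\right) = - \frac{122927}{9} \approx -13659.0$)
$\left(P + 141063\right) \left(y + x{\left(A{\left(2,j{\left(4 \right)} \right)} \right)}\right) = \left(-194685 + 141063\right) \left(- \frac{122927}{9} + \left(27 + 2 \cdot 3\right)\right) = - 53622 \left(- \frac{122927}{9} + \left(27 + 6\right)\right) = - 53622 \left(- \frac{122927}{9} + 33\right) = \left(-53622\right) \left(- \frac{122630}{9}\right) = 730629540$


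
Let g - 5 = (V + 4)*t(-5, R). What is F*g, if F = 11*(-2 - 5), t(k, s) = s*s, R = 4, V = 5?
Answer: -11473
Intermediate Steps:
t(k, s) = s²
F = -77 (F = 11*(-7) = -77)
g = 149 (g = 5 + (5 + 4)*4² = 5 + 9*16 = 5 + 144 = 149)
F*g = -77*149 = -11473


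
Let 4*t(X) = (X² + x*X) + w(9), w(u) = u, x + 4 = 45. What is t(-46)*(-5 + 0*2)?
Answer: -1195/4 ≈ -298.75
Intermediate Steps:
x = 41 (x = -4 + 45 = 41)
t(X) = 9/4 + X²/4 + 41*X/4 (t(X) = ((X² + 41*X) + 9)/4 = (9 + X² + 41*X)/4 = 9/4 + X²/4 + 41*X/4)
t(-46)*(-5 + 0*2) = (9/4 + (¼)*(-46)² + (41/4)*(-46))*(-5 + 0*2) = (9/4 + (¼)*2116 - 943/2)*(-5 + 0) = (9/4 + 529 - 943/2)*(-5) = (239/4)*(-5) = -1195/4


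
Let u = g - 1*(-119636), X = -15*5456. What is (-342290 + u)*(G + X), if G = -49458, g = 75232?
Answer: 19356213756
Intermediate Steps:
X = -81840
u = 194868 (u = 75232 - 1*(-119636) = 75232 + 119636 = 194868)
(-342290 + u)*(G + X) = (-342290 + 194868)*(-49458 - 81840) = -147422*(-131298) = 19356213756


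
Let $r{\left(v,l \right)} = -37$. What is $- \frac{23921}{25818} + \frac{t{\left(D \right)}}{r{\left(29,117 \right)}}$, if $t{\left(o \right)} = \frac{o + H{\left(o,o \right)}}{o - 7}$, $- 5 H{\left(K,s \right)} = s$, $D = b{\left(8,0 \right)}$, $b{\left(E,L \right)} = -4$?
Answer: $- \frac{49092323}{52539630} \approx -0.93439$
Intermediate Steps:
$D = -4$
$H{\left(K,s \right)} = - \frac{s}{5}$
$t{\left(o \right)} = \frac{4 o}{5 \left(-7 + o\right)}$ ($t{\left(o \right)} = \frac{o - \frac{o}{5}}{o - 7} = \frac{\frac{4}{5} o}{-7 + o} = \frac{4 o}{5 \left(-7 + o\right)}$)
$- \frac{23921}{25818} + \frac{t{\left(D \right)}}{r{\left(29,117 \right)}} = - \frac{23921}{25818} + \frac{\frac{4}{5} \left(-4\right) \frac{1}{-7 - 4}}{-37} = \left(-23921\right) \frac{1}{25818} + \frac{4}{5} \left(-4\right) \frac{1}{-11} \left(- \frac{1}{37}\right) = - \frac{23921}{25818} + \frac{4}{5} \left(-4\right) \left(- \frac{1}{11}\right) \left(- \frac{1}{37}\right) = - \frac{23921}{25818} + \frac{16}{55} \left(- \frac{1}{37}\right) = - \frac{23921}{25818} - \frac{16}{2035} = - \frac{49092323}{52539630}$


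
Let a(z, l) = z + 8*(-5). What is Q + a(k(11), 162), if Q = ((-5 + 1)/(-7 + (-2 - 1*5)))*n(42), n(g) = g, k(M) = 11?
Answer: -17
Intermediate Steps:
a(z, l) = -40 + z (a(z, l) = z - 40 = -40 + z)
Q = 12 (Q = ((-5 + 1)/(-7 + (-2 - 1*5)))*42 = -4/(-7 + (-2 - 5))*42 = -4/(-7 - 7)*42 = -4/(-14)*42 = -4*(-1/14)*42 = (2/7)*42 = 12)
Q + a(k(11), 162) = 12 + (-40 + 11) = 12 - 29 = -17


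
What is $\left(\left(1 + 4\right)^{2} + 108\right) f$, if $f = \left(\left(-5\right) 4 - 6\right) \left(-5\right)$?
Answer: $17290$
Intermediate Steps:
$f = 130$ ($f = \left(-20 - 6\right) \left(-5\right) = \left(-26\right) \left(-5\right) = 130$)
$\left(\left(1 + 4\right)^{2} + 108\right) f = \left(\left(1 + 4\right)^{2} + 108\right) 130 = \left(5^{2} + 108\right) 130 = \left(25 + 108\right) 130 = 133 \cdot 130 = 17290$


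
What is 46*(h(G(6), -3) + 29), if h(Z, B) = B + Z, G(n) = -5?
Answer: 966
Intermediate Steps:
46*(h(G(6), -3) + 29) = 46*((-3 - 5) + 29) = 46*(-8 + 29) = 46*21 = 966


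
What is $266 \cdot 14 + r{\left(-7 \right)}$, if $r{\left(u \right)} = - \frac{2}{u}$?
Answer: $\frac{26070}{7} \approx 3724.3$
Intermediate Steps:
$266 \cdot 14 + r{\left(-7 \right)} = 266 \cdot 14 - \frac{2}{-7} = 3724 - - \frac{2}{7} = 3724 + \frac{2}{7} = \frac{26070}{7}$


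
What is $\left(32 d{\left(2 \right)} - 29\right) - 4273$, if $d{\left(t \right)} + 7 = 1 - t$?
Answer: $-4558$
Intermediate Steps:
$d{\left(t \right)} = -6 - t$ ($d{\left(t \right)} = -7 - \left(-1 + t\right) = -6 - t$)
$\left(32 d{\left(2 \right)} - 29\right) - 4273 = \left(32 \left(-6 - 2\right) - 29\right) - 4273 = \left(32 \left(-8\right) - 29\right) - 4273 = \left(-256 - 29\right) - 4273 = -285 - 4273 = -4558$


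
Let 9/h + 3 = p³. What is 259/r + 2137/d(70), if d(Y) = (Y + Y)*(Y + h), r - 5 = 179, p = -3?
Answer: 1460265/897736 ≈ 1.6266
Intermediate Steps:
r = 184 (r = 5 + 179 = 184)
h = -3/10 (h = 9/(-3 + (-3)³) = 9/(-3 - 27) = 9/(-30) = 9*(-1/30) = -3/10 ≈ -0.30000)
d(Y) = 2*Y*(-3/10 + Y) (d(Y) = (Y + Y)*(Y - 3/10) = (2*Y)*(-3/10 + Y) = 2*Y*(-3/10 + Y))
259/r + 2137/d(70) = 259/184 + 2137/(((⅕)*70*(-3 + 10*70))) = 259*(1/184) + 2137/(((⅕)*70*(-3 + 700))) = 259/184 + 2137/(((⅕)*70*697)) = 259/184 + 2137/9758 = 1460265/897736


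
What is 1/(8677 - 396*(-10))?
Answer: 1/12637 ≈ 7.9133e-5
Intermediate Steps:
1/(8677 - 396*(-10)) = 1/(8677 - 18*(-220)) = 1/(8677 + 3960) = 1/12637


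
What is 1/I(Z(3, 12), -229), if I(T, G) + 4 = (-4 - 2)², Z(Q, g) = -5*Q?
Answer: 1/32 ≈ 0.031250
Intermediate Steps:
I(T, G) = 32 (I(T, G) = -4 + (-4 - 2)² = -4 + (-6)² = -4 + 36 = 32)
1/I(Z(3, 12), -229) = 1/32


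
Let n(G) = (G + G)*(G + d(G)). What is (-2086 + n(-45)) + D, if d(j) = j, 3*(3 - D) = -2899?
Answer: 20950/3 ≈ 6983.3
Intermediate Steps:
D = 2908/3 (D = 3 - 1/3*(-2899) = 3 + 2899/3 = 2908/3 ≈ 969.33)
n(G) = 4*G**2 (n(G) = (G + G)*(G + G) = (2*G)*(2*G) = 4*G**2)
(-2086 + n(-45)) + D = (-2086 + 4*(-45)**2) + 2908/3 = (-2086 + 4*2025) + 2908/3 = (-2086 + 8100) + 2908/3 = 6014 + 2908/3 = 20950/3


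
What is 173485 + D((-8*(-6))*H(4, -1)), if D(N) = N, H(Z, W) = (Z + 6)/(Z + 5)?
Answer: 520615/3 ≈ 1.7354e+5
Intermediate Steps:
H(Z, W) = (6 + Z)/(5 + Z)
173485 + D((-8*(-6))*H(4, -1)) = 173485 + (-8*(-6))*((6 + 4)/(5 + 4)) = 173485 + 48*(10/9) = 173485 + 160/3 = 520615/3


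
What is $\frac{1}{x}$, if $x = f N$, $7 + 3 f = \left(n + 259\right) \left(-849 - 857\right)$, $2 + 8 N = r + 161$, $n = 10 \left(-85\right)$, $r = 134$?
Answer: $\frac{24}{295414027} \approx 8.1242 \cdot 10^{-8}$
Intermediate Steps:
$n = -850$
$N = \frac{293}{8}$ ($N = - \frac{1}{4} + \frac{134 + 161}{8} = - \frac{1}{4} + \frac{1}{8} \cdot 295 = - \frac{1}{4} + \frac{295}{8} = \frac{293}{8} \approx 36.625$)
$f = \frac{1008239}{3}$ ($f = - \frac{7}{3} + \frac{\left(-850 + 259\right) \left(-849 - 857\right)}{3} = - \frac{7}{3} + \frac{\left(-591\right) \left(-1706\right)}{3} = - \frac{7}{3} + \frac{1}{3} \cdot 1008246 = - \frac{7}{3} + 336082 = \frac{1008239}{3} \approx 3.3608 \cdot 10^{5}$)
$x = \frac{295414027}{24}$ ($x = \frac{1008239}{3} \cdot \frac{293}{8} = \frac{295414027}{24} \approx 1.2309 \cdot 10^{7}$)
$\frac{1}{x} = \frac{1}{\frac{295414027}{24}} = \frac{24}{295414027}$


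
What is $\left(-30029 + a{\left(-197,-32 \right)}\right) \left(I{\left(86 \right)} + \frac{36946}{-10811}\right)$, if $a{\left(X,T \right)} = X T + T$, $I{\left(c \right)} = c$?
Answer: $- \frac{21210249600}{10811} \approx -1.9619 \cdot 10^{6}$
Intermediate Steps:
$a{\left(X,T \right)} = T + T X$ ($a{\left(X,T \right)} = T X + T = T + T X$)
$\left(-30029 + a{\left(-197,-32 \right)}\right) \left(I{\left(86 \right)} + \frac{36946}{-10811}\right) = \left(-30029 - 32 \left(1 - 197\right)\right) \left(86 + \frac{36946}{-10811}\right) = \left(-30029 - -6272\right) \left(86 + 36946 \left(- \frac{1}{10811}\right)\right) = \left(-30029 + 6272\right) \left(86 - \frac{36946}{10811}\right) = \left(-23757\right) \frac{892800}{10811} = - \frac{21210249600}{10811}$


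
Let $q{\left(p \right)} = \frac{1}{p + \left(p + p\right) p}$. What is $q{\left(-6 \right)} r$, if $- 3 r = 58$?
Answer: $- \frac{29}{99} \approx -0.29293$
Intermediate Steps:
$r = - \frac{58}{3}$ ($r = \left(- \frac{1}{3}\right) 58 = - \frac{58}{3} \approx -19.333$)
$q{\left(p \right)} = \frac{1}{p + 2 p^{2}}$ ($q{\left(p \right)} = \frac{1}{p + 2 p p} = \frac{1}{p + 2 p^{2}}$)
$q{\left(-6 \right)} r = \frac{1}{\left(-6\right) \left(1 + 2 \left(-6\right)\right)} \left(- \frac{58}{3}\right) = - \frac{1}{6 \left(1 - 12\right)} \left(- \frac{58}{3}\right) = - \frac{1}{6 \left(-11\right)} \left(- \frac{58}{3}\right) = \left(- \frac{1}{6}\right) \left(- \frac{1}{11}\right) \left(- \frac{58}{3}\right) = \frac{1}{66} \left(- \frac{58}{3}\right) = - \frac{29}{99}$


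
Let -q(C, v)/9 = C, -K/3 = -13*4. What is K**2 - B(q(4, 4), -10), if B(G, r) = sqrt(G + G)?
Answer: 24336 - 6*I*sqrt(2) ≈ 24336.0 - 8.4853*I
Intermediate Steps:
K = 156 (K = -(-39)*4 = -3*(-52) = 156)
q(C, v) = -9*C
B(G, r) = sqrt(2)*sqrt(G) (B(G, r) = sqrt(2*G) = sqrt(2)*sqrt(G))
K**2 - B(q(4, 4), -10) = 156**2 - sqrt(2)*sqrt(-9*4) = 24336 - sqrt(2)*sqrt(-36) = 24336 - sqrt(2)*6*I = 24336 - 6*I*sqrt(2)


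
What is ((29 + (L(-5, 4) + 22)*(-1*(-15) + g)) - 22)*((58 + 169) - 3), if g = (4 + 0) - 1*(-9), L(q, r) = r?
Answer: 164640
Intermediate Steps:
g = 13 (g = 4 + 9 = 13)
((29 + (L(-5, 4) + 22)*(-1*(-15) + g)) - 22)*((58 + 169) - 3) = ((29 + (4 + 22)*(-1*(-15) + 13)) - 22)*((58 + 169) - 3) = ((29 + 26*(15 + 13)) - 22)*(227 - 3) = ((29 + 26*28) - 22)*224 = ((29 + 728) - 22)*224 = (757 - 22)*224 = 735*224 = 164640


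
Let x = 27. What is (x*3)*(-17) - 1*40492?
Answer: -41869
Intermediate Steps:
(x*3)*(-17) - 1*40492 = (27*3)*(-17) - 1*40492 = 81*(-17) - 40492 = -1377 - 40492 = -41869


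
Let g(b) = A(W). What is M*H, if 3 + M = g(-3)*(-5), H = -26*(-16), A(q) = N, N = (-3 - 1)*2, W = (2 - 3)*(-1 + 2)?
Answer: 15392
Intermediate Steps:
W = -1 (W = -1*1 = -1)
N = -8 (N = -4*2 = -8)
A(q) = -8
g(b) = -8
H = 416
M = 37 (M = -3 - 8*(-5) = -3 + 40 = 37)
M*H = 37*416 = 15392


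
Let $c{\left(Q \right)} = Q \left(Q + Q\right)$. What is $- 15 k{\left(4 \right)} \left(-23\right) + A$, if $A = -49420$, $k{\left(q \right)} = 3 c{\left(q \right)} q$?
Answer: $83060$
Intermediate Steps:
$c{\left(Q \right)} = 2 Q^{2}$ ($c{\left(Q \right)} = Q 2 Q = 2 Q^{2}$)
$k{\left(q \right)} = 6 q^{3}$ ($k{\left(q \right)} = 3 \cdot 2 q^{2} q = 3 \cdot 2 q^{3} = 6 q^{3}$)
$- 15 k{\left(4 \right)} \left(-23\right) + A = - 15 \cdot 6 \cdot 4^{3} \left(-23\right) - 49420 = - 15 \cdot 6 \cdot 64 \left(-23\right) - 49420 = \left(-15\right) 384 \left(-23\right) - 49420 = \left(-5760\right) \left(-23\right) - 49420 = 132480 - 49420 = 83060$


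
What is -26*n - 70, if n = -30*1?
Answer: 710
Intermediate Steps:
n = -30
-26*n - 70 = -26*(-30) - 70 = 780 - 70 = 710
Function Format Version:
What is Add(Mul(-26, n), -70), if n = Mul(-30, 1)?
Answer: 710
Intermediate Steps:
n = -30
Add(Mul(-26, n), -70) = Add(Mul(-26, -30), -70) = Add(780, -70) = 710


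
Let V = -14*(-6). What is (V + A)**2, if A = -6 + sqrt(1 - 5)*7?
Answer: 5888 + 2184*I ≈ 5888.0 + 2184.0*I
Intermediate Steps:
V = 84
A = -6 + 14*I (A = -6 + sqrt(-4)*7 = -6 + (2*I)*7 = -6 + 14*I ≈ -6.0 + 14.0*I)
(V + A)**2 = (84 + (-6 + 14*I))**2 = (78 + 14*I)**2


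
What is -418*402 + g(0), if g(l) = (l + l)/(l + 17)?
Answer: -168036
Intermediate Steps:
g(l) = 2*l/(17 + l) (g(l) = (2*l)/(17 + l) = 2*l/(17 + l))
-418*402 + g(0) = -418*402 + 2*0/(17 + 0) = -168036 + 2*0/17 = -168036 + 2*0*(1/17) = -168036 + 0 = -168036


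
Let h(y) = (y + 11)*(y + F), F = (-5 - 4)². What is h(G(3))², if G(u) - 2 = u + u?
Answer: 2859481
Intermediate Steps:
F = 81 (F = (-9)² = 81)
G(u) = 2 + 2*u (G(u) = 2 + (u + u) = 2 + 2*u)
h(y) = (11 + y)*(81 + y) (h(y) = (y + 11)*(y + 81) = (11 + y)*(81 + y))
h(G(3))² = (891 + (2 + 2*3)² + 92*(2 + 2*3))² = (891 + (2 + 6)² + 92*(2 + 6))² = (891 + 8² + 92*8)² = (891 + 64 + 736)² = 1691² = 2859481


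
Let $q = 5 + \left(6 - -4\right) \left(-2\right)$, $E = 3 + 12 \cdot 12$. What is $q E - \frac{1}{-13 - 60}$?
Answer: $- \frac{160964}{73} \approx -2205.0$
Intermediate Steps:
$E = 147$ ($E = 3 + 144 = 147$)
$q = -15$ ($q = 5 + \left(6 + 4\right) \left(-2\right) = 5 + 10 \left(-2\right) = 5 - 20 = -15$)
$q E - \frac{1}{-13 - 60} = \left(-15\right) 147 - \frac{1}{-13 - 60} = -2205 - \frac{1}{-73} = -2205 - - \frac{1}{73} = -2205 + \frac{1}{73} = - \frac{160964}{73}$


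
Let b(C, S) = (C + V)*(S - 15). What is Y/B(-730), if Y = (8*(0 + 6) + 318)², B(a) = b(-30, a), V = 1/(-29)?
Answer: 3884724/648895 ≈ 5.9867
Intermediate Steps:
V = -1/29 ≈ -0.034483
b(C, S) = (-15 + S)*(-1/29 + C) (b(C, S) = (C - 1/29)*(S - 15) = (-1/29 + C)*(-15 + S) = (-15 + S)*(-1/29 + C))
B(a) = 13065/29 - 871*a/29 (B(a) = 15/29 - 15*(-30) - a/29 - 30*a = 15/29 + 450 - a/29 - 30*a = 13065/29 - 871*a/29)
Y = 133956 (Y = (8*6 + 318)² = (48 + 318)² = 366² = 133956)
Y/B(-730) = 133956/(13065/29 - 871/29*(-730)) = 133956/(13065/29 + 635830/29) = 133956/(648895/29) = 133956*(29/648895) = 3884724/648895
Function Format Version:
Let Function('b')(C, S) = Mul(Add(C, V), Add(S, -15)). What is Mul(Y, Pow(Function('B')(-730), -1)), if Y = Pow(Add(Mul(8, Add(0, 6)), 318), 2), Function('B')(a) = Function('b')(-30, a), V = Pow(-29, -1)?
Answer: Rational(3884724, 648895) ≈ 5.9867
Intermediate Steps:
V = Rational(-1, 29) ≈ -0.034483
Function('b')(C, S) = Mul(Add(-15, S), Add(Rational(-1, 29), C)) (Function('b')(C, S) = Mul(Add(C, Rational(-1, 29)), Add(S, -15)) = Mul(Add(Rational(-1, 29), C), Add(-15, S)) = Mul(Add(-15, S), Add(Rational(-1, 29), C)))
Function('B')(a) = Add(Rational(13065, 29), Mul(Rational(-871, 29), a)) (Function('B')(a) = Add(Rational(15, 29), Mul(-15, -30), Mul(Rational(-1, 29), a), Mul(-30, a)) = Add(Rational(15, 29), 450, Mul(Rational(-1, 29), a), Mul(-30, a)) = Add(Rational(13065, 29), Mul(Rational(-871, 29), a)))
Y = 133956 (Y = Pow(Add(Mul(8, 6), 318), 2) = Pow(Add(48, 318), 2) = Pow(366, 2) = 133956)
Mul(Y, Pow(Function('B')(-730), -1)) = Mul(133956, Pow(Add(Rational(13065, 29), Mul(Rational(-871, 29), -730)), -1)) = Mul(133956, Pow(Add(Rational(13065, 29), Rational(635830, 29)), -1)) = Mul(133956, Pow(Rational(648895, 29), -1)) = Mul(133956, Rational(29, 648895)) = Rational(3884724, 648895)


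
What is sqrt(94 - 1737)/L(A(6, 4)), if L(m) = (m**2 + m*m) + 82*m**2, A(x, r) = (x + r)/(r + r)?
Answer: 4*I*sqrt(1643)/525 ≈ 0.30883*I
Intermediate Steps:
A(x, r) = (r + x)/(2*r) (A(x, r) = (r + x)/((2*r)) = (r + x)*(1/(2*r)) = (r + x)/(2*r))
L(m) = 84*m**2 (L(m) = (m**2 + m**2) + 82*m**2 = 2*m**2 + 82*m**2 = 84*m**2)
sqrt(94 - 1737)/L(A(6, 4)) = sqrt(94 - 1737)/((84*((1/2)*(4 + 6)/4)**2)) = sqrt(-1643)/((84*((1/2)*(1/4)*10)**2)) = (I*sqrt(1643))/((84*(5/4)**2)) = (I*sqrt(1643))/((84*(25/16))) = (I*sqrt(1643))/(525/4) = (I*sqrt(1643))*(4/525) = 4*I*sqrt(1643)/525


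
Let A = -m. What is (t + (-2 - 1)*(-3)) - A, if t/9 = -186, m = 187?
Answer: -1478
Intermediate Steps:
t = -1674 (t = 9*(-186) = -1674)
A = -187 (A = -1*187 = -187)
(t + (-2 - 1)*(-3)) - A = (-1674 + (-2 - 1)*(-3)) - 1*(-187) = (-1674 - 3*(-3)) + 187 = (-1674 + 9) + 187 = -1665 + 187 = -1478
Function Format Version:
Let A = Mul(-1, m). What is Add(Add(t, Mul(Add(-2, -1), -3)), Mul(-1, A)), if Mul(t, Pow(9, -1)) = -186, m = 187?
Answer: -1478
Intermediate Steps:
t = -1674 (t = Mul(9, -186) = -1674)
A = -187 (A = Mul(-1, 187) = -187)
Add(Add(t, Mul(Add(-2, -1), -3)), Mul(-1, A)) = Add(Add(-1674, Mul(Add(-2, -1), -3)), Mul(-1, -187)) = Add(Add(-1674, Mul(-3, -3)), 187) = Add(Add(-1674, 9), 187) = Add(-1665, 187) = -1478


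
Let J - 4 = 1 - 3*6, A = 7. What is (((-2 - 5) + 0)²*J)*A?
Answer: -4459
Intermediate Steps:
J = -13 (J = 4 + (1 - 3*6) = 4 + (1 - 18) = 4 - 17 = -13)
(((-2 - 5) + 0)²*J)*A = (((-2 - 5) + 0)²*(-13))*7 = ((-7 + 0)²*(-13))*7 = ((-7)²*(-13))*7 = (49*(-13))*7 = -637*7 = -4459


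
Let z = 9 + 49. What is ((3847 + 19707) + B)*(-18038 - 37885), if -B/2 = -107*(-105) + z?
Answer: -54133464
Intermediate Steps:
z = 58
B = -22586 (B = -2*(-107*(-105) + 58) = -2*(11235 + 58) = -2*11293 = -22586)
((3847 + 19707) + B)*(-18038 - 37885) = ((3847 + 19707) - 22586)*(-18038 - 37885) = (23554 - 22586)*(-55923) = 968*(-55923) = -54133464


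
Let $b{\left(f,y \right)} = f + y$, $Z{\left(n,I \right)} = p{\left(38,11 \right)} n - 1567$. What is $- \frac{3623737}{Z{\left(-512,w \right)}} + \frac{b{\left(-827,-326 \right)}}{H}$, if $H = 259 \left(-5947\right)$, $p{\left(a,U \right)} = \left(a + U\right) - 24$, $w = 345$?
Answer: $\frac{5581560825352}{22129102191} \approx 252.23$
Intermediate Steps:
$p{\left(a,U \right)} = -24 + U + a$ ($p{\left(a,U \right)} = \left(U + a\right) - 24 = -24 + U + a$)
$Z{\left(n,I \right)} = -1567 + 25 n$ ($Z{\left(n,I \right)} = \left(-24 + 11 + 38\right) n - 1567 = 25 n - 1567 = -1567 + 25 n$)
$H = -1540273$
$- \frac{3623737}{Z{\left(-512,w \right)}} + \frac{b{\left(-827,-326 \right)}}{H} = - \frac{3623737}{-1567 + 25 \left(-512\right)} + \frac{-827 - 326}{-1540273} = - \frac{3623737}{-1567 - 12800} - - \frac{1153}{1540273} = - \frac{3623737}{-14367} + \frac{1153}{1540273} = \left(-3623737\right) \left(- \frac{1}{14367}\right) + \frac{1153}{1540273} = \frac{3623737}{14367} + \frac{1153}{1540273} = \frac{5581560825352}{22129102191}$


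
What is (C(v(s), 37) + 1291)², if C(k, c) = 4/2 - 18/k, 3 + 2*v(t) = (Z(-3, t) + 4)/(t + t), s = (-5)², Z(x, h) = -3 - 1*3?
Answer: 614643264/361 ≈ 1.7026e+6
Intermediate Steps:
Z(x, h) = -6 (Z(x, h) = -3 - 3 = -6)
s = 25
v(t) = -3/2 - 1/(2*t) (v(t) = -3/2 + ((-6 + 4)/(t + t))/2 = -3/2 + (-2*1/(2*t))/2 = -3/2 + (-1/t)/2 = -3/2 - 1/(2*t))
C(k, c) = 2 - 18/k (C(k, c) = 4*(½) - 18/k = 2 - 18/k)
(C(v(s), 37) + 1291)² = ((2 - 18*50/(-1 - 3*25)) + 1291)² = ((2 - 18*50/(-1 - 75)) + 1291)² = ((2 - 18/((½)*(1/25)*(-76))) + 1291)² = ((2 - 18/(-38/25)) + 1291)² = ((2 - 18*(-25/38)) + 1291)² = ((2 + 225/19) + 1291)² = (263/19 + 1291)² = (24792/19)² = 614643264/361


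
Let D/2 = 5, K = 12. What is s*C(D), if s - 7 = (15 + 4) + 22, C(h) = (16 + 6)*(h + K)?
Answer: 23232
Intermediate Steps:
D = 10 (D = 2*5 = 10)
C(h) = 264 + 22*h (C(h) = (16 + 6)*(h + 12) = 22*(12 + h) = 264 + 22*h)
s = 48 (s = 7 + ((15 + 4) + 22) = 7 + (19 + 22) = 7 + 41 = 48)
s*C(D) = 48*(264 + 22*10) = 48*(264 + 220) = 48*484 = 23232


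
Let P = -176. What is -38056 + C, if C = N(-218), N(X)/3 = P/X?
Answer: -4147840/109 ≈ -38054.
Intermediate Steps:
N(X) = -528/X (N(X) = 3*(-176/X) = -528/X)
C = 264/109 (C = -528/(-218) = -528*(-1/218) = 264/109 ≈ 2.4220)
-38056 + C = -38056 + 264/109 = -4147840/109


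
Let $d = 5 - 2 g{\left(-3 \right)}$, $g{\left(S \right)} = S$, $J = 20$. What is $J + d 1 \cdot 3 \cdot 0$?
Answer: $20$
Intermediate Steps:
$d = 11$ ($d = 5 - -6 = 5 + 6 = 11$)
$J + d 1 \cdot 3 \cdot 0 = 20 + 11 \cdot 1 \cdot 3 \cdot 0 = 20 + 11 \cdot 3 \cdot 0 = 20 + 11 \cdot 0 = 20 + 0 = 20$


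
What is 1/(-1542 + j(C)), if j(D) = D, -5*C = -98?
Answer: -5/7612 ≈ -0.00065686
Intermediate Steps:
C = 98/5 (C = -1/5*(-98) = 98/5 ≈ 19.600)
1/(-1542 + j(C)) = 1/(-1542 + 98/5) = 1/(-7612/5) = -5/7612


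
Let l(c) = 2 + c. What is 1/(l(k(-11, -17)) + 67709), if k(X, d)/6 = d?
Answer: 1/67609 ≈ 1.4791e-5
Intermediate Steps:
k(X, d) = 6*d
1/(l(k(-11, -17)) + 67709) = 1/((2 + 6*(-17)) + 67709) = 1/((2 - 102) + 67709) = 1/(-100 + 67709) = 1/67609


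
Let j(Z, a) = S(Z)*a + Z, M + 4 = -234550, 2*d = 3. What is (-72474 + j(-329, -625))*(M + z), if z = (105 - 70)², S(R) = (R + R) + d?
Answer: -157501508251/2 ≈ -7.8751e+10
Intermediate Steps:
d = 3/2 (d = (½)*3 = 3/2 ≈ 1.5000)
S(R) = 3/2 + 2*R (S(R) = (R + R) + 3/2 = 2*R + 3/2 = 3/2 + 2*R)
M = -234554 (M = -4 - 234550 = -234554)
j(Z, a) = Z + a*(3/2 + 2*Z) (j(Z, a) = (3/2 + 2*Z)*a + Z = a*(3/2 + 2*Z) + Z = Z + a*(3/2 + 2*Z))
z = 1225 (z = 35² = 1225)
(-72474 + j(-329, -625))*(M + z) = (-72474 + (-329 + (½)*(-625)*(3 + 4*(-329))))*(-234554 + 1225) = (-72474 + (-329 + (½)*(-625)*(3 - 1316)))*(-233329) = (-72474 + (-329 + (½)*(-625)*(-1313)))*(-233329) = (-72474 + (-329 + 820625/2))*(-233329) = (-72474 + 819967/2)*(-233329) = (675019/2)*(-233329) = -157501508251/2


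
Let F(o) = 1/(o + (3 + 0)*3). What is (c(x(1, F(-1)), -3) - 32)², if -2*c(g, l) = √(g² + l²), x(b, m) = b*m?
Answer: (512 + √577)²/256 ≈ 1122.3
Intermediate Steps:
F(o) = 1/(9 + o) (F(o) = 1/(o + 3*3) = 1/(o + 9) = 1/(9 + o))
c(g, l) = -√(g² + l²)/2
(c(x(1, F(-1)), -3) - 32)² = (-√((1/(9 - 1))² + (-3)²)/2 - 32)² = (-√((1/8)² + 9)/2 - 32)² = (-√((1*(⅛))² + 9)/2 - 32)² = (-√((⅛)² + 9)/2 - 32)² = (-√(1/64 + 9)/2 - 32)² = (-√577/16 - 32)² = (-32 - √577/16)²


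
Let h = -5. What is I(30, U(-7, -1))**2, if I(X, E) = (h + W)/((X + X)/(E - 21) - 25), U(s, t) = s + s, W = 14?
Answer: 3969/34969 ≈ 0.11350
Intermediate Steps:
U(s, t) = 2*s
I(X, E) = 9/(-25 + 2*X/(-21 + E)) (I(X, E) = (-5 + 14)/((X + X)/(E - 21) - 25) = 9/((2*X)/(-21 + E) - 25) = 9/(2*X/(-21 + E) - 25) = 9/(-25 + 2*X/(-21 + E)))
I(30, U(-7, -1))**2 = (9*(-21 + 2*(-7))/(525 - 50*(-7) + 2*30))**2 = (9*(-21 - 14)/(525 - 25*(-14) + 60))**2 = (9*(-35)/(525 + 350 + 60))**2 = (9*(-35)/935)**2 = (9*(1/935)*(-35))**2 = (-63/187)**2 = 3969/34969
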